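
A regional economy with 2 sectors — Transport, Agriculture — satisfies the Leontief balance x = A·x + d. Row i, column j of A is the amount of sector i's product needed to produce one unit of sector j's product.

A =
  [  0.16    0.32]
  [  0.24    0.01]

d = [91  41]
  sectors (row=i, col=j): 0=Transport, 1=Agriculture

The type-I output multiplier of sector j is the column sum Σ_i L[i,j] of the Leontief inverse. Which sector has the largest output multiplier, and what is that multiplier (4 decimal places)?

Form M = I − A:
  [  0.84   -0.32]
  [ -0.24    0.99]
Leontief inverse L = M⁻¹:
  [  1.3116    0.4240]
  [  0.3180    1.1129]
Total output x = L · d:
  x_0 = 1.3116·91 + 0.4240·41 = 136.7382
  x_1 = 0.3180·91 + 1.1129·41 = 74.5628
Output multipliers (column sums of L):
  Transport: 1.6296
  Agriculture: 1.5368

Transport (1.6296)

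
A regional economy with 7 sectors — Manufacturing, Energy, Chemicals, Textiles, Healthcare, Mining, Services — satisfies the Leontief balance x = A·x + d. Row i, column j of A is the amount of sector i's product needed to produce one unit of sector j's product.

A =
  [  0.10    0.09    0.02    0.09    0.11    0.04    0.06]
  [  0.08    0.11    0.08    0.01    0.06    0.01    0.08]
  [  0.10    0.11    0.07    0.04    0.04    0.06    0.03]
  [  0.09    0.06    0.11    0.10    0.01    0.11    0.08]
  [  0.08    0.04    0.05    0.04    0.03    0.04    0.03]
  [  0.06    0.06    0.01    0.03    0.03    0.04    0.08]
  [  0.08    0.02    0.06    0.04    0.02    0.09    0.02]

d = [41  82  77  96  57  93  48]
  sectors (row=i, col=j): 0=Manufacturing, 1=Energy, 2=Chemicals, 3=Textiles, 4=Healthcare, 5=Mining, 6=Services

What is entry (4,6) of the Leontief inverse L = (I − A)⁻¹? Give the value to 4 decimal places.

L[4,6] = 0.0604

Form M = I − A:
  [  0.90   -0.09   -0.02   -0.09   -0.11   -0.04   -0.06]
  [ -0.08    0.89   -0.08   -0.01   -0.06   -0.01   -0.08]
  [ -0.10   -0.11    0.93   -0.04   -0.04   -0.06   -0.03]
  [ -0.09   -0.06   -0.11    0.90   -0.01   -0.11   -0.08]
  [ -0.08   -0.04   -0.05   -0.04    0.97   -0.04   -0.03]
  [ -0.06   -0.06   -0.01   -0.03   -0.03    0.96   -0.08]
  [ -0.08   -0.02   -0.06   -0.04   -0.02   -0.09    0.98]
Leontief inverse L = M⁻¹:
  [  1.1752    0.1520    0.0707    0.1369    0.1520    0.0872    0.1095]
  [  0.1439    1.1663    0.1220    0.0439    0.0978    0.0459    0.1181]
  [  0.1672    0.1717    1.1131    0.0783    0.0809    0.0977    0.0752]
  [  0.1731    0.1321    0.1647    1.1512    0.0544    0.1658    0.1356]
  [  0.1269    0.0808    0.0794    0.0691    1.0577    0.0687    0.0604]
  [  0.1043    0.0961    0.0386    0.0561    0.0552    1.0684    0.1089]
  [  0.1283    0.0626    0.0883    0.0704    0.0482    0.1203    1.0531]
Total output x = L · d:
  x_0 = 1.1752·41 + 0.1520·82 + 0.0707·77 + 0.1369·96 + 0.1520·57 + 0.0872·93 + 0.1095·48 = 101.2617
  x_1 = 0.1439·41 + 1.1663·82 + 0.1220·77 + 0.0439·96 + 0.0978·57 + 0.0459·93 + 0.1181·48 = 130.6589
  x_2 = 0.1672·41 + 0.1717·82 + 1.1131·77 + 0.0783·96 + 0.0809·57 + 0.0977·93 + 0.0752·48 = 131.4611
  x_3 = 0.1731·41 + 0.1321·82 + 0.1647·77 + 1.1512·96 + 0.0544·57 + 0.1658·93 + 0.1356·48 = 166.1528
  x_4 = 0.1269·41 + 0.0808·82 + 0.0794·77 + 0.0691·96 + 1.0577·57 + 0.0687·93 + 0.0604·48 = 94.1541
  x_5 = 0.1043·41 + 0.0961·82 + 0.0386·77 + 0.0561·96 + 0.0552·57 + 1.0684·93 + 0.1089·48 = 128.2442
  x_6 = 0.1283·41 + 0.0626·82 + 0.0883·77 + 0.0704·96 + 0.0482·57 + 0.1203·93 + 1.0531·48 = 88.4418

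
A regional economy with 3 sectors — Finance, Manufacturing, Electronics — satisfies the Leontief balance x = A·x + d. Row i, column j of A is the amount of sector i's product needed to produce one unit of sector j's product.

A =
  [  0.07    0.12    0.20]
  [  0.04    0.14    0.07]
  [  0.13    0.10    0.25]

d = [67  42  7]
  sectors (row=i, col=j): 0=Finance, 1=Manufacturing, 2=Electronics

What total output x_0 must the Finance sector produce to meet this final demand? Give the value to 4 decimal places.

Form M = I − A:
  [  0.93   -0.12   -0.20]
  [ -0.04    0.86   -0.07]
  [ -0.13   -0.10    0.75]
Leontief inverse L = M⁻¹:
  [  1.1282    0.1945    0.3190]
  [  0.0691    1.1875    0.1293]
  [  0.2048    0.1920    1.4059]
Total output x = L · d:
  x_0 = 1.1282·67 + 0.1945·42 + 0.3190·7 = 85.9944
  x_1 = 0.0691·67 + 1.1875·42 + 0.1293·7 = 55.4113
  x_2 = 0.2048·67 + 0.1920·42 + 1.4059·7 = 31.6272

85.9944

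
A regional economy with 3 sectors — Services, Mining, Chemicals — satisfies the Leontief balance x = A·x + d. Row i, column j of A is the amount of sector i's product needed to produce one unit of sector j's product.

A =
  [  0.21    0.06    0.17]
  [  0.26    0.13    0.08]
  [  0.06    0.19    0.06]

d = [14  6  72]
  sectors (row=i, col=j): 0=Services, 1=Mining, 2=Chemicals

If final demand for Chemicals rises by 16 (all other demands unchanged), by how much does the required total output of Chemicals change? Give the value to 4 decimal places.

17.8575

Form M = I − A:
  [  0.79   -0.06   -0.17]
  [ -0.26    0.87   -0.08]
  [ -0.06   -0.19    0.94]
Leontief inverse L = M⁻¹:
  [  1.3336    0.1474    0.2537]
  [  0.4141    1.2170    0.1785]
  [  0.1688    0.2554    1.1161]
Total output x = L · d:
  x_0 = 1.3336·14 + 0.1474·6 + 0.2537·72 = 37.8230
  x_1 = 0.4141·14 + 1.2170·6 + 0.1785·72 = 25.9475
  x_2 = 0.1688·14 + 0.2554·6 + 1.1161·72 = 84.2547
Δx_2 = L[2,2] · Δd_2 = 1.1161 · 16 = 17.8575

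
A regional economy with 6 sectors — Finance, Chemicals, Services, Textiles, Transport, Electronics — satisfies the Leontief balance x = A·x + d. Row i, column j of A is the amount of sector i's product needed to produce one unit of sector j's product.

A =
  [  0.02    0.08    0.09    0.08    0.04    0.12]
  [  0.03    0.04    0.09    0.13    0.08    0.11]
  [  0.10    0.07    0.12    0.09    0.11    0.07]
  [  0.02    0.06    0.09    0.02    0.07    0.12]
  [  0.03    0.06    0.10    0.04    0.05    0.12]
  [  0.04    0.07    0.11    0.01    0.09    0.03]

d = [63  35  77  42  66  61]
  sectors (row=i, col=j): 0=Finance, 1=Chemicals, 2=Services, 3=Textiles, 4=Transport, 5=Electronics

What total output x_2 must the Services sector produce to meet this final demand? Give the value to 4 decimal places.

Form M = I − A:
  [  0.98   -0.08   -0.09   -0.08   -0.04   -0.12]
  [ -0.03    0.96   -0.09   -0.13   -0.08   -0.11]
  [ -0.10   -0.07    0.88   -0.09   -0.11   -0.07]
  [ -0.02   -0.06   -0.09    0.98   -0.07   -0.12]
  [ -0.03   -0.06   -0.10   -0.04    0.95   -0.12]
  [ -0.04   -0.07   -0.11   -0.01   -0.09    0.97]
Leontief inverse L = M⁻¹:
  [  1.0547    0.1278    0.1683    0.1245    0.1014    0.1851]
  [  0.0670    1.0936    0.1762    0.1745    0.1457    0.1846]
  [  0.1442    0.1340    1.2217    0.1510    0.1854    0.1628]
  [  0.0521    0.1029    0.1604    1.0599    0.1242    0.1762]
  [  0.0639    0.1055    0.1740    0.0822    1.1074    0.1796]
  [  0.0711    0.1102    0.1760    0.0534    0.1397    1.0888]
Total output x = L · d:
  x_0 = 1.0547·63 + 0.1278·35 + 0.1683·77 + 0.1245·42 + 0.1014·66 + 0.1851·61 = 107.0879
  x_1 = 0.0670·63 + 1.0936·35 + 0.1762·77 + 0.1745·42 + 0.1457·66 + 0.1846·61 = 84.2698
  x_2 = 0.1442·63 + 0.1340·35 + 1.2217·77 + 0.1510·42 + 0.1854·66 + 0.1628·61 = 136.3438
  x_3 = 0.0521·63 + 0.1029·35 + 0.1604·77 + 1.0599·42 + 0.1242·66 + 0.1762·61 = 82.6990
  x_4 = 0.0639·63 + 0.1055·35 + 0.1740·77 + 0.0822·42 + 1.1074·66 + 0.1796·61 = 108.6150
  x_5 = 0.0711·63 + 0.1102·35 + 0.1760·77 + 0.0534·42 + 0.1397·66 + 1.0888·61 = 99.7758

136.3438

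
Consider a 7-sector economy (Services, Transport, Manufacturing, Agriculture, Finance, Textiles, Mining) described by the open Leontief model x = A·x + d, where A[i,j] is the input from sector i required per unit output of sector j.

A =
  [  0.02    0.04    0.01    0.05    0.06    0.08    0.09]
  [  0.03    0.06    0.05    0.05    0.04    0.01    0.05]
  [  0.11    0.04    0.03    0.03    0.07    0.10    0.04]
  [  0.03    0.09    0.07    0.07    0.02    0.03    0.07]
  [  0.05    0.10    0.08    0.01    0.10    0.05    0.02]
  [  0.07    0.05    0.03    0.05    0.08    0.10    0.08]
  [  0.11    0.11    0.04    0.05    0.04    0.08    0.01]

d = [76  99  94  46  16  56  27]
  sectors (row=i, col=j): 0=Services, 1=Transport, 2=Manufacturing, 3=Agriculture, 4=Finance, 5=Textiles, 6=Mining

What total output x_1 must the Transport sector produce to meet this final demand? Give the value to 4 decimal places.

Form M = I − A:
  [  0.98   -0.04   -0.01   -0.05   -0.06   -0.08   -0.09]
  [ -0.03    0.94   -0.05   -0.05   -0.04   -0.01   -0.05]
  [ -0.11   -0.04    0.97   -0.03   -0.07   -0.10   -0.04]
  [ -0.03   -0.09   -0.07    0.93   -0.02   -0.03   -0.07]
  [ -0.05   -0.10   -0.08   -0.01    0.90   -0.05   -0.02]
  [ -0.07   -0.05   -0.03   -0.05   -0.08    0.90   -0.08]
  [ -0.11   -0.11   -0.04   -0.05   -0.04   -0.08    0.99]
Leontief inverse L = M⁻¹:
  [  1.0560    0.0839    0.0370    0.0762    0.0944    0.1172    0.1185]
  [  0.0580    1.0937    0.0717    0.0709    0.0662    0.0378    0.0728]
  [  0.1485    0.0863    1.0585    0.0602    0.1140    0.1471    0.0791]
  [  0.0675    0.1332    0.0974    1.0988    0.0528    0.0668    0.1010]
  [  0.0887    0.1446    0.1103    0.0361    1.1433    0.0912    0.0528]
  [  0.1149    0.1042    0.0635    0.0835    0.1266    1.1500    0.1197]
  [  0.1460    0.1553    0.0694    0.0825    0.0815    0.1232    1.0515]
Total output x = L · d:
  x_0 = 1.0560·76 + 0.0839·99 + 0.0370·94 + 0.0762·46 + 0.0944·16 + 0.1172·56 + 0.1185·27 = 106.8190
  x_1 = 0.0580·76 + 1.0937·99 + 0.0717·94 + 0.0709·46 + 0.0662·16 + 0.0378·56 + 0.0728·27 = 127.8258
  x_2 = 0.1485·76 + 0.0863·99 + 1.0585·94 + 0.0602·46 + 0.1140·16 + 0.1471·56 + 0.0791·27 = 134.2923
  x_3 = 0.0675·76 + 0.1332·99 + 0.0974·94 + 1.0988·46 + 0.0528·16 + 0.0668·56 + 0.1010·27 = 85.3330
  x_4 = 0.0887·76 + 0.1446·99 + 0.1103·94 + 0.0361·46 + 1.1433·16 + 0.0912·56 + 0.0528·27 = 57.9042
  x_5 = 0.1149·76 + 0.1042·99 + 0.0635·94 + 0.0835·46 + 0.1266·16 + 1.1500·56 + 0.1197·27 = 98.5187
  x_6 = 0.1460·76 + 0.1553·99 + 0.0694·94 + 0.0825·46 + 0.0815·16 + 0.1232·56 + 1.0515·27 = 73.3807

127.8258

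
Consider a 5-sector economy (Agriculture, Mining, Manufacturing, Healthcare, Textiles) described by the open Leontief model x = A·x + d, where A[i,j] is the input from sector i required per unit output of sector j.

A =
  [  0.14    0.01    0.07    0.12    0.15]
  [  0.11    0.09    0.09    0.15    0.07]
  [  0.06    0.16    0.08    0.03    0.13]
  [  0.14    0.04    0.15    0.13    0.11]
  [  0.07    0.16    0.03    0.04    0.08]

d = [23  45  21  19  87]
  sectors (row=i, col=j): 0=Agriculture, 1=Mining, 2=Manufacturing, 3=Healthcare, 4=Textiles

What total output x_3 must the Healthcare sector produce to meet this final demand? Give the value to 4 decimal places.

Form M = I − A:
  [  0.86   -0.01   -0.07   -0.12   -0.15]
  [ -0.11    0.91   -0.09   -0.15   -0.07]
  [ -0.06   -0.16    0.92   -0.03   -0.13]
  [ -0.14   -0.04   -0.15    0.87   -0.11]
  [ -0.07   -0.16   -0.03   -0.04    0.92]
Leontief inverse L = M⁻¹:
  [  1.2385    0.0926    0.1447    0.2035    0.2538]
  [  0.2175    1.1749    0.1776    0.2469    0.1795]
  [  0.1478    0.2468    1.1478    0.1126    0.2185]
  [  0.2535    0.1400    0.2407    1.2275    0.2328]
  [  0.1479    0.2255    0.0898    0.1155    1.1547]
Total output x = L · d:
  x_0 = 1.2385·23 + 0.0926·45 + 0.1447·21 + 0.2035·19 + 0.2538·87 = 61.6357
  x_1 = 0.2175·23 + 1.1749·45 + 0.1776·21 + 0.2469·19 + 0.1795·87 = 81.9101
  x_2 = 0.1478·23 + 0.2468·45 + 1.1478·21 + 0.1126·19 + 0.2185·87 = 59.7590
  x_3 = 0.2535·23 + 0.1400·45 + 0.2407·21 + 1.2275·19 + 0.2328·87 = 60.7577
  x_4 = 0.1479·23 + 0.2255·45 + 0.0898·21 + 0.1155·19 + 1.1547·87 = 118.0904

60.7577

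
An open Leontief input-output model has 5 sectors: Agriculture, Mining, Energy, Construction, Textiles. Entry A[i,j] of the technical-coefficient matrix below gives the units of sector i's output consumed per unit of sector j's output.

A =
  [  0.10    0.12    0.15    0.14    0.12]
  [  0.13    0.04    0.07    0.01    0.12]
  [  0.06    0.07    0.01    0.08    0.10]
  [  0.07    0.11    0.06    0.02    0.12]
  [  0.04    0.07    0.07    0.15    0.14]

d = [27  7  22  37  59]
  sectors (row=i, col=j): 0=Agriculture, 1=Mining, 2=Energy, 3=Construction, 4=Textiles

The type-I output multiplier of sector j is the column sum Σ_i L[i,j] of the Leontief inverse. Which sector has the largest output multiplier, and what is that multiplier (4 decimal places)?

Textiles (2.0722)

Form M = I − A:
  [  0.90   -0.12   -0.15   -0.14   -0.12]
  [ -0.13    0.96   -0.07   -0.01   -0.12]
  [ -0.06   -0.07    0.99   -0.08   -0.10]
  [ -0.07   -0.11   -0.06    0.98   -0.12]
  [ -0.04   -0.07   -0.07   -0.15    0.86]
Leontief inverse L = M⁻¹:
  [  1.1854    0.2093    0.2261    0.2286    0.2528]
  [  0.1820    1.0974    0.1243    0.0786    0.2039]
  [  0.1048    0.1172    1.0542    0.1285    0.1715]
  [  0.1238    0.1621    0.1100    1.0799    0.2034]
  [  0.1001    0.1369    0.1256    0.2158    1.2406]
Total output x = L · d:
  x_0 = 1.1854·27 + 0.2093·7 + 0.2261·22 + 0.2286·37 + 0.2528·59 = 61.8229
  x_1 = 0.1820·27 + 1.0974·7 + 0.1243·22 + 0.0786·37 + 0.2039·59 = 30.2686
  x_2 = 0.1048·27 + 0.1172·7 + 1.0542·22 + 0.1285·37 + 0.1715·59 = 41.7136
  x_3 = 0.1238·27 + 0.1621·7 + 0.1100·22 + 1.0799·37 + 0.2034·59 = 58.8494
  x_4 = 0.1001·27 + 0.1369·7 + 0.1256·22 + 0.2158·37 + 1.2406·59 = 87.6036
Output multipliers (column sums of L):
  Agriculture: 1.6961
  Mining: 1.7228
  Energy: 1.6403
  Construction: 1.7314
  Textiles: 2.0722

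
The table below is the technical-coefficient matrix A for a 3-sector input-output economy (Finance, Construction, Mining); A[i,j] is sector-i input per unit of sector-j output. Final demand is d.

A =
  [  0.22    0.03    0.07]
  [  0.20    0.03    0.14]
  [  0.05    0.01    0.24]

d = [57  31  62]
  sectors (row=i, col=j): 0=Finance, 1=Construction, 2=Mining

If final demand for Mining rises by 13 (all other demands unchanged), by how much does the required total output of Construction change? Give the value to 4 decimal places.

Form M = I − A:
  [  0.78   -0.03   -0.07]
  [ -0.20    0.97   -0.14]
  [ -0.05   -0.01    0.76]
Leontief inverse L = M⁻¹:
  [  1.3009    0.0415    0.1275]
  [  0.2811    1.0419    0.2178]
  [  0.0893    0.0164    1.3270]
Total output x = L · d:
  x_0 = 1.3009·57 + 0.0415·31 + 0.1275·62 = 83.3411
  x_1 = 0.2811·57 + 1.0419·31 + 0.2178·62 = 61.8255
  x_2 = 0.0893·57 + 0.0164·31 + 1.3270·62 = 87.8754
Δx_1 = L[1,2] · Δd_2 = 0.2178 · 13 = 2.8316

2.8316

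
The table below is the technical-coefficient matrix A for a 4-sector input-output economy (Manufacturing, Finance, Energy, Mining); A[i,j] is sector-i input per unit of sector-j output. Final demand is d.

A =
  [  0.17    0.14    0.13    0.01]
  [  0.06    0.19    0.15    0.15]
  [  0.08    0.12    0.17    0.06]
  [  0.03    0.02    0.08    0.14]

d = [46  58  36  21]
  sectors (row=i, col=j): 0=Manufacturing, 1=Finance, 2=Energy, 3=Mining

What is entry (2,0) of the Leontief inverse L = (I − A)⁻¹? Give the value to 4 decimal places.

Form M = I − A:
  [  0.83   -0.14   -0.13   -0.01]
  [ -0.06    0.81   -0.15   -0.15]
  [ -0.08   -0.12    0.83   -0.06]
  [ -0.03   -0.02   -0.08    0.86]
Leontief inverse L = M⁻¹:
  [  1.2500    0.2549    0.2492    0.0764]
  [  0.1303    1.3047    0.2802    0.2486]
  [  0.1437    0.2175    1.2790    0.1288]
  [  0.0600    0.0595    0.1342    1.1832]
Total output x = L · d:
  x_0 = 1.2500·46 + 0.2549·58 + 0.2492·36 + 0.0764·21 = 82.8582
  x_1 = 0.1303·46 + 1.3047·58 + 0.2802·36 + 0.2486·21 = 96.9763
  x_2 = 0.1437·46 + 0.2175·58 + 1.2790·36 + 0.1288·21 = 67.9748
  x_3 = 0.0600·46 + 0.0595·58 + 0.1342·36 + 1.1832·21 = 35.8875

L[2,0] = 0.1437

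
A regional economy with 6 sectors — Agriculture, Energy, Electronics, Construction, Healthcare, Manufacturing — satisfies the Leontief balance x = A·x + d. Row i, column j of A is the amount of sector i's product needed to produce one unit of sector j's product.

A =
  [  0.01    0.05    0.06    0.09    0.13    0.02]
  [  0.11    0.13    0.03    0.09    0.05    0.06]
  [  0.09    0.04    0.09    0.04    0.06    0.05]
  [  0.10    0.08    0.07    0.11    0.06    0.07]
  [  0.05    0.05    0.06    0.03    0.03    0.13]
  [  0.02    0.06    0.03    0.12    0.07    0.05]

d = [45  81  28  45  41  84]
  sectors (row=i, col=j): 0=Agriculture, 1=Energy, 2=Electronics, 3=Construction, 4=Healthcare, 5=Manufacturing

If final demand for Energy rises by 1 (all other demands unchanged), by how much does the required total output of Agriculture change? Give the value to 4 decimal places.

0.0912

Form M = I − A:
  [  0.99   -0.05   -0.06   -0.09   -0.13   -0.02]
  [ -0.11    0.87   -0.03   -0.09   -0.05   -0.06]
  [ -0.09   -0.04    0.91   -0.04   -0.06   -0.05]
  [ -0.10   -0.08   -0.07    0.89   -0.06   -0.07]
  [ -0.05   -0.05   -0.06   -0.03    0.97   -0.13]
  [ -0.02   -0.06   -0.03   -0.12   -0.07    0.95]
Leontief inverse L = M⁻¹:
  [  1.0521    0.0912    0.0957    0.1343    0.1647    0.0654]
  [  0.1623    1.1902    0.0726    0.1582    0.1052    0.1085]
  [  0.1268    0.0789    1.1262    0.0866    0.1024    0.0873]
  [  0.1533    0.1376    0.1170    1.1785    0.1165    0.1208]
  [  0.0835    0.0891    0.0905    0.0797    1.0691    0.1643]
  [  0.0619    0.1035    0.0636    0.1703    0.1068    1.0910]
Total output x = L · d:
  x_0 = 1.0521·45 + 0.0912·81 + 0.0957·28 + 0.1343·45 + 0.1647·41 + 0.0654·84 = 75.6973
  x_1 = 0.1623·45 + 1.1902·81 + 0.0726·28 + 0.1582·45 + 0.1052·41 + 0.1085·84 = 126.2853
  x_2 = 0.1268·45 + 0.0789·81 + 1.1262·28 + 0.0866·45 + 0.1024·41 + 0.0873·84 = 59.0667
  x_3 = 0.1533·45 + 0.1376·81 + 0.1170·28 + 1.1785·45 + 0.1165·41 + 0.1208·84 = 89.2759
  x_4 = 0.0835·45 + 0.0891·81 + 0.0905·28 + 0.0797·45 + 1.0691·41 + 0.1643·84 = 74.7263
  x_5 = 0.0619·45 + 0.1035·81 + 0.0636·28 + 0.1703·45 + 0.1068·41 + 1.0910·84 = 116.6390
Δx_0 = L[0,1] · Δd_1 = 0.0912 · 1 = 0.0912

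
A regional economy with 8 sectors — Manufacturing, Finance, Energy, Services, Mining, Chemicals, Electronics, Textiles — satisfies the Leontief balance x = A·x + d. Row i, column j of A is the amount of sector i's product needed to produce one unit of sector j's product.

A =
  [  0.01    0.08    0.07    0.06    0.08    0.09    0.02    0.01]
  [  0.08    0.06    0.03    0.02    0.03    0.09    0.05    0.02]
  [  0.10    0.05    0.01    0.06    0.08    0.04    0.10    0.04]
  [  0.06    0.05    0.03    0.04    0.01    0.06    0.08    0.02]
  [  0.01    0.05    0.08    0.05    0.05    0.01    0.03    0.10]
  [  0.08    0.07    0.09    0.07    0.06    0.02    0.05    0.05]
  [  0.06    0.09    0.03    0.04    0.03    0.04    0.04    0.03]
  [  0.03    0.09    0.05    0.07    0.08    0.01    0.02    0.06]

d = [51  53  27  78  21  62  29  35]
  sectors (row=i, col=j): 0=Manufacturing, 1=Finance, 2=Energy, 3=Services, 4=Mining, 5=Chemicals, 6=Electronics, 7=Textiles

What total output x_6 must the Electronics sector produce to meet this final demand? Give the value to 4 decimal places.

57.2355

Form M = I − A:
  [  0.99   -0.08   -0.07   -0.06   -0.08   -0.09   -0.02   -0.01]
  [ -0.08    0.94   -0.03   -0.02   -0.03   -0.09   -0.05   -0.02]
  [ -0.10   -0.05    0.99   -0.06   -0.08   -0.04   -0.10   -0.04]
  [ -0.06   -0.05   -0.03    0.96   -0.01   -0.06   -0.08   -0.02]
  [ -0.01   -0.05   -0.08   -0.05    0.95   -0.01   -0.03   -0.10]
  [ -0.08   -0.07   -0.09   -0.07   -0.06    0.98   -0.05   -0.05]
  [ -0.06   -0.09   -0.03   -0.04   -0.03   -0.04    0.96   -0.03]
  [ -0.03   -0.09   -0.05   -0.07   -0.08   -0.01   -0.02    0.94]
Leontief inverse L = M⁻¹:
  [  1.0524    0.1250    0.1054    0.0953    0.1155    0.1222    0.0582    0.0410]
  [  0.1157    1.1044    0.0643    0.0531    0.0646    0.1223    0.0804    0.0445]
  [  0.1386    0.1051    1.0507    0.0994    0.1198    0.0788    0.1354    0.0718]
  [  0.0936    0.0910    0.0585    1.0692    0.0395    0.0901    0.1087    0.0406]
  [  0.0450    0.0926    0.1078    0.0826    1.0844    0.0370    0.0624    0.1281]
  [  0.1245    0.1244    0.1276    0.1109    0.1031    1.0609    0.0918    0.0821]
  [  0.0935    0.1307    0.0591    0.0690    0.0604    0.0720    1.0691    0.0521]
  [  0.0662    0.1341    0.0816    0.1027    0.1139    0.0425    0.0539    1.0891]
Total output x = L · d:
  x_0 = 1.0524·51 + 0.1250·53 + 0.1054·27 + 0.0953·78 + 0.1155·21 + 0.1222·62 + 0.0582·29 + 0.0410·35 = 83.7031
  x_1 = 0.1157·51 + 1.1044·53 + 0.0643·27 + 0.0531·78 + 0.0646·21 + 0.1223·62 + 0.0804·29 + 0.0445·35 = 83.1482
  x_2 = 0.1386·51 + 0.1051·53 + 1.0507·27 + 0.0994·78 + 0.1198·21 + 0.0788·62 + 0.1354·29 + 0.0718·35 = 62.6009
  x_3 = 0.0936·51 + 0.0910·53 + 0.0585·27 + 1.0692·78 + 0.0395·21 + 0.0901·62 + 0.1087·29 + 0.0406·35 = 105.5570
  x_4 = 0.0450·51 + 0.0926·53 + 0.1078·27 + 0.0826·78 + 1.0844·21 + 0.0370·62 + 0.0624·29 + 0.1281·35 = 47.9186
  x_5 = 0.1245·51 + 0.1244·53 + 0.1276·27 + 0.1109·78 + 0.1031·21 + 1.0609·62 + 0.0918·29 + 0.0821·35 = 98.5170
  x_6 = 0.0935·51 + 0.1307·53 + 0.0591·27 + 0.0690·78 + 0.0604·21 + 0.0720·62 + 1.0691·29 + 0.0521·35 = 57.2355
  x_7 = 0.0662·51 + 0.1341·53 + 0.0816·27 + 0.1027·78 + 0.1139·21 + 0.0425·62 + 0.0539·29 + 1.0891·35 = 65.4009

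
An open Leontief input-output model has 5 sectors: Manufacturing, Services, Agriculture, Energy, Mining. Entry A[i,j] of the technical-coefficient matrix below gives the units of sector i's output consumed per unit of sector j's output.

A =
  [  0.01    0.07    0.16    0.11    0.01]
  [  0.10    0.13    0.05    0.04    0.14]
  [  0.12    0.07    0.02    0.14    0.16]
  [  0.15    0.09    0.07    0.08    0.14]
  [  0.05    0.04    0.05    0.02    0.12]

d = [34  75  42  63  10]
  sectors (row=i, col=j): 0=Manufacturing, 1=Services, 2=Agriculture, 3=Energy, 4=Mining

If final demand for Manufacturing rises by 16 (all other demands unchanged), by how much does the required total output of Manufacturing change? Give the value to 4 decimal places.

17.2280

Form M = I − A:
  [  0.99   -0.07   -0.16   -0.11   -0.01]
  [ -0.10    0.87   -0.05   -0.04   -0.14]
  [ -0.12   -0.07    0.98   -0.14   -0.16]
  [ -0.15   -0.09   -0.07    0.92   -0.14]
  [ -0.05   -0.04   -0.05   -0.02    0.88]
Leontief inverse L = M⁻¹:
  [  1.0768    0.1242    0.1989    0.1665    0.0946]
  [  0.1581    1.1904    0.1045    0.0915    0.2247]
  [  0.1880    0.1346    1.0851    0.1989    0.2525]
  [  0.2181    0.1580    0.1375    1.1459    0.2349]
  [  0.0840    0.0724    0.0808    0.0510    1.1716]
Total output x = L · d:
  x_0 = 1.0768·34 + 0.1242·75 + 0.1989·42 + 0.1665·63 + 0.0946·10 = 65.7100
  x_1 = 0.1581·34 + 1.1904·75 + 0.1045·42 + 0.0915·63 + 0.2247·10 = 107.0522
  x_2 = 0.1880·34 + 0.1346·75 + 1.0851·42 + 0.1989·63 + 0.2525·10 = 77.1199
  x_3 = 0.2181·34 + 0.1580·75 + 0.1375·42 + 1.1459·63 + 0.2349·10 = 99.5812
  x_4 = 0.0840·34 + 0.0724·75 + 0.0808·42 + 0.0510·63 + 1.1716·10 = 26.6082
Δx_0 = L[0,0] · Δd_0 = 1.0768 · 16 = 17.2280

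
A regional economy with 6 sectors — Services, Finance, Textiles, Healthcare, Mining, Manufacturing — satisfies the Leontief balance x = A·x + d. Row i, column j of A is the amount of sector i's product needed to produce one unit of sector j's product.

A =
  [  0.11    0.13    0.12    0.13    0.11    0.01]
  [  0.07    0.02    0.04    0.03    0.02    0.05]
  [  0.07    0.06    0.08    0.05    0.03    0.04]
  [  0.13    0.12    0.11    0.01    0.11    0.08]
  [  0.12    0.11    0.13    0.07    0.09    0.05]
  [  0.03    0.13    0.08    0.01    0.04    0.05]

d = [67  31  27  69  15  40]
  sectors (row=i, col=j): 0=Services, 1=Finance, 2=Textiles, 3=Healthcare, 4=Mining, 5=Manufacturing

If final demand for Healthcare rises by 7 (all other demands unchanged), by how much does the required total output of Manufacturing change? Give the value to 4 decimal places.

Form M = I − A:
  [  0.89   -0.13   -0.12   -0.13   -0.11   -0.01]
  [ -0.07    0.98   -0.04   -0.03   -0.02   -0.05]
  [ -0.07   -0.06    0.92   -0.05   -0.03   -0.04]
  [ -0.13   -0.12   -0.11    0.99   -0.11   -0.08]
  [ -0.12   -0.11   -0.13   -0.07    0.91   -0.05]
  [ -0.03   -0.13   -0.08   -0.01   -0.04    0.95]
Leontief inverse L = M⁻¹:
  [  1.2138    0.2267    0.2223    0.1912    0.1848    0.0599]
  [  0.1063    1.0603    0.0791    0.0542    0.0483    0.0674]
  [  0.1211    0.1116    1.1326    0.0819    0.0672    0.0653]
  [  0.2151    0.2068    0.1995    1.0680    0.1715    0.1205]
  [  0.2108    0.1994    0.2229    0.1276    1.1557    0.0937]
  [  0.0742    0.1722    0.1247    0.0370    0.0686    1.0744]
Total output x = L · d:
  x_0 = 1.2138·67 + 0.2267·31 + 0.2223·27 + 0.1912·69 + 0.1848·15 + 0.0599·40 = 112.7108
  x_1 = 0.1063·67 + 1.0603·31 + 0.0791·27 + 0.0542·69 + 0.0483·15 + 0.0674·40 = 49.2874
  x_2 = 0.1211·67 + 0.1116·31 + 1.1326·27 + 0.0819·69 + 0.0672·15 + 0.0653·40 = 51.4215
  x_3 = 0.2151·67 + 0.2068·31 + 0.1995·27 + 1.0680·69 + 0.1715·15 + 0.1205·40 = 107.2986
  x_4 = 0.2108·67 + 0.1994·31 + 0.2229·27 + 0.1276·69 + 1.1557·15 + 0.0937·40 = 56.2136
  x_5 = 0.0742·67 + 0.1722·31 + 0.1247·27 + 0.0370·69 + 0.0686·15 + 1.0744·40 = 60.2357
Δx_5 = L[5,3] · Δd_3 = 0.0370 · 7 = 0.2587

0.2587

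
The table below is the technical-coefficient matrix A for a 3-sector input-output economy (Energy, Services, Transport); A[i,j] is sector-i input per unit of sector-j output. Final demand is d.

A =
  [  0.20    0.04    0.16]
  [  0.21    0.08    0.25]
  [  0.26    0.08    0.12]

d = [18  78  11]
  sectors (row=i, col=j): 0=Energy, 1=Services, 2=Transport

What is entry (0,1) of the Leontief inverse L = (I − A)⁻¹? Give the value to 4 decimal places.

Form M = I − A:
  [  0.80   -0.04   -0.16]
  [ -0.21    0.92   -0.25]
  [ -0.26   -0.08    0.88]
Leontief inverse L = M⁻¹:
  [  1.3597    0.0827    0.2707]
  [  0.4301    1.1406    0.4023]
  [  0.4408    0.1281    1.2529]
Total output x = L · d:
  x_0 = 1.3597·18 + 0.0827·78 + 0.2707·11 = 33.8988
  x_1 = 0.4301·18 + 1.1406·78 + 0.4023·11 = 101.1372
  x_2 = 0.4408·18 + 0.1281·78 + 1.2529·11 = 31.7099

L[0,1] = 0.0827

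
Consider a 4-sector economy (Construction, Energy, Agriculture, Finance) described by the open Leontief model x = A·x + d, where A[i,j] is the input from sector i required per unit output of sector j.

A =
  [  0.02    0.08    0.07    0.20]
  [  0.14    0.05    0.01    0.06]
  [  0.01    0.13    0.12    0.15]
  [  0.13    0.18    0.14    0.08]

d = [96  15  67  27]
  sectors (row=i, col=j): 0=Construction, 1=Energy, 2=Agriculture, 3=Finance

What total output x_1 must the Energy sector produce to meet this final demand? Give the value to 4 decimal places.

Form M = I − A:
  [  0.98   -0.08   -0.07   -0.20]
  [ -0.14    0.95   -0.01   -0.06]
  [ -0.01   -0.13    0.88   -0.15]
  [ -0.13   -0.18   -0.14    0.92]
Leontief inverse L = M⁻¹:
  [  1.0798    0.1592    0.1301    0.2663]
  [  0.1723    1.0953    0.0446    0.1162]
  [  0.0713    0.2094    1.1797    0.2215]
  [  0.1972    0.2687    0.2066    1.1810]
Total output x = L · d:
  x_0 = 1.0798·96 + 0.1592·15 + 0.1301·67 + 0.2663·27 = 121.9552
  x_1 = 0.1723·96 + 1.0953·15 + 0.0446·67 + 0.1162·27 = 39.1001
  x_2 = 0.0713·96 + 0.2094·15 + 1.1797·67 + 0.2215·27 = 95.0066
  x_3 = 0.1972·96 + 0.2687·15 + 0.2066·67 + 1.1810·27 = 68.6882

39.1001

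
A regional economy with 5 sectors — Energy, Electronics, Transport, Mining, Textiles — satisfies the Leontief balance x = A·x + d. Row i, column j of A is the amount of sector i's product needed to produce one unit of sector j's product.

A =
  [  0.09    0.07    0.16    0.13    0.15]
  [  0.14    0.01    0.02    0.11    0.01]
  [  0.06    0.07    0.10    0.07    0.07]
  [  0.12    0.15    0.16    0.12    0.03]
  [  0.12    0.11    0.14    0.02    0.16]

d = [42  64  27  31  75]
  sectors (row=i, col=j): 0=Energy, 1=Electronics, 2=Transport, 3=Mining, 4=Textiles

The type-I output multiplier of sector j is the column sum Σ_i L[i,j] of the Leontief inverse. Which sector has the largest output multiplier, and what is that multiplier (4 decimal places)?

Form M = I − A:
  [  0.91   -0.07   -0.16   -0.13   -0.15]
  [ -0.14    0.99   -0.02   -0.11   -0.01]
  [ -0.06   -0.07    0.90   -0.07   -0.07]
  [ -0.12   -0.15   -0.16    0.88   -0.03]
  [ -0.12   -0.11   -0.14   -0.02    0.84]
Leontief inverse L = M⁻¹:
  [  1.2078    0.1690    0.2982    0.2290    0.2507]
  [  0.2014    1.0645    0.0999    0.1722    0.0631]
  [  0.1317    0.1271    1.1808    0.1322    0.1282]
  [  0.2307    0.2341    0.2812    1.2246    0.1112]
  [  0.2264    0.1903    0.2592    0.1064    1.2586]
Total output x = L · d:
  x_0 = 1.2078·42 + 0.1690·64 + 0.2982·27 + 0.2290·31 + 0.2507·75 = 95.5005
  x_1 = 0.2014·42 + 1.0645·64 + 0.0999·27 + 0.1722·31 + 0.0631·75 = 89.3544
  x_2 = 0.1317·42 + 0.1271·64 + 1.1808·27 + 0.1322·31 + 0.1282·75 = 59.2562
  x_3 = 0.2307·42 + 0.2341·64 + 0.2812·27 + 1.2246·31 + 0.1112·75 = 78.5631
  x_4 = 0.2264·42 + 0.1903·64 + 0.2592·27 + 0.1064·31 + 1.2586·75 = 126.3764
Output multipliers (column sums of L):
  Energy: 1.9980
  Electronics: 1.7850
  Transport: 2.1192
  Mining: 1.8644
  Textiles: 1.8117

Transport (2.1192)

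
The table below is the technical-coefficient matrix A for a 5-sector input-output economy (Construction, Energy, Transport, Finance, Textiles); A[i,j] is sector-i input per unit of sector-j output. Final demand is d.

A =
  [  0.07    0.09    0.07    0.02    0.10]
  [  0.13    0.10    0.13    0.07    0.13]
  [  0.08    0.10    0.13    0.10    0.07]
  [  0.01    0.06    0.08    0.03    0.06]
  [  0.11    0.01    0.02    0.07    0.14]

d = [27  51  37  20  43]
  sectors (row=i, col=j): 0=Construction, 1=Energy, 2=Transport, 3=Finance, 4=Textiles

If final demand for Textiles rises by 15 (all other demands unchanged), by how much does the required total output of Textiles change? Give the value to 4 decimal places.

17.9730

Form M = I − A:
  [  0.93   -0.09   -0.07   -0.02   -0.10]
  [ -0.13    0.90   -0.13   -0.07   -0.13]
  [ -0.08   -0.10    0.87   -0.10   -0.07]
  [ -0.01   -0.06   -0.08    0.97   -0.06]
  [ -0.11   -0.01   -0.02   -0.07    0.86]
Leontief inverse L = M⁻¹:
  [  1.1239    0.1312    0.1190    0.0568    0.1642]
  [  0.2090    1.1660    0.2079    0.1262    0.2263]
  [  0.1450    0.1597    1.2021    0.1492    0.1493]
  [  0.0460    0.0892    0.1166    1.0577    0.1021]
  [  0.1533    0.0413    0.0551    0.0983    1.1982]
Total output x = L · d:
  x_0 = 1.1239·27 + 0.1312·51 + 0.1190·37 + 0.0568·20 + 0.1642·43 = 49.6355
  x_1 = 0.2090·27 + 1.1660·51 + 0.2079·37 + 0.1262·20 + 0.2263·43 = 85.0561
  x_2 = 0.1450·27 + 0.1597·51 + 1.2021·37 + 0.1492·20 + 0.1493·43 = 65.9375
  x_3 = 0.0460·27 + 0.0892·51 + 0.1166·37 + 1.0577·20 + 0.1021·43 = 35.6506
  x_4 = 0.1533·27 + 0.0413·51 + 0.0551·37 + 0.0983·20 + 1.1982·43 = 61.7730
Δx_4 = L[4,4] · Δd_4 = 1.1982 · 15 = 17.9730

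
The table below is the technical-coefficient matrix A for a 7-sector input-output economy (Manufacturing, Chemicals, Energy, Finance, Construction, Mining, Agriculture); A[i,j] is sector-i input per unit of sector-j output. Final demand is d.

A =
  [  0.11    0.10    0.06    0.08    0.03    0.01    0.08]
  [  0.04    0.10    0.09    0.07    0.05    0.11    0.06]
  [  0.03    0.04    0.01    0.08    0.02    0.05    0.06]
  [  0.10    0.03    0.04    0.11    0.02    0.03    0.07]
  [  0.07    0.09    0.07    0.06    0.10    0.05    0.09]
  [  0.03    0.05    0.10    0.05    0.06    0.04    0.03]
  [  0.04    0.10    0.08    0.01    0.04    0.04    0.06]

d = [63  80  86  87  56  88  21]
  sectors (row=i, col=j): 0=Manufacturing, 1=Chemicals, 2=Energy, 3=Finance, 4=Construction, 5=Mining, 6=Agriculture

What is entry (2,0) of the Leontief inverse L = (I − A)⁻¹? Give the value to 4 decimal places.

L[2,0] = 0.0610

Form M = I − A:
  [  0.89   -0.10   -0.06   -0.08   -0.03   -0.01   -0.08]
  [ -0.04    0.90   -0.09   -0.07   -0.05   -0.11   -0.06]
  [ -0.03   -0.04    0.99   -0.08   -0.02   -0.05   -0.06]
  [ -0.10   -0.03   -0.04    0.89   -0.02   -0.03   -0.07]
  [ -0.07   -0.09   -0.07   -0.06    0.90   -0.05   -0.09]
  [ -0.03   -0.05   -0.10   -0.05   -0.06    0.96   -0.03]
  [ -0.04   -0.10   -0.08   -0.01   -0.04   -0.04    0.94]
Leontief inverse L = M⁻¹:
  [  1.1625    0.1625    0.1110    0.1358    0.0625    0.0496    0.1341]
  [  0.0890    1.1621    0.1474    0.1287    0.0891    0.1552    0.1142]
  [  0.0610    0.0752    1.0428    0.1130    0.0408    0.0730    0.0912]
  [  0.1472    0.0792    0.0813    1.1580    0.0459    0.0582    0.1153]
  [  0.1249    0.1599    0.1296    0.1196    1.1428    0.0959    0.1505]
  [  0.0651    0.0922    0.1359    0.0921    0.0868    1.0703    0.0694]
  [  0.0738    0.1485    0.1213    0.0504    0.0684    0.0751    1.1000]
Total output x = L · d:
  x_0 = 1.1625·63 + 0.1625·80 + 0.1110·86 + 0.1358·87 + 0.0625·56 + 0.0496·88 + 0.1341·21 = 118.2784
  x_1 = 0.0890·63 + 1.1621·80 + 0.1474·86 + 0.1287·87 + 0.0891·56 + 0.1552·88 + 0.1142·21 = 143.4904
  x_2 = 0.0610·63 + 0.0752·80 + 1.0428·86 + 0.1130·87 + 0.0408·56 + 0.0730·88 + 0.0912·21 = 119.9981
  x_3 = 0.1472·63 + 0.0792·80 + 0.0813·86 + 1.1580·87 + 0.0459·56 + 0.0582·88 + 0.1153·21 = 133.4618
  x_4 = 0.1249·63 + 0.1599·80 + 0.1296·86 + 0.1196·87 + 1.1428·56 + 0.0959·88 + 0.1505·21 = 117.8055
  x_5 = 0.0651·63 + 0.0922·80 + 0.1359·86 + 0.0921·87 + 0.0868·56 + 1.0703·88 + 0.0694·21 = 131.6778
  x_6 = 0.0738·63 + 0.1485·80 + 0.1213·86 + 0.0504·87 + 0.0684·56 + 0.0751·88 + 1.1000·21 = 64.8872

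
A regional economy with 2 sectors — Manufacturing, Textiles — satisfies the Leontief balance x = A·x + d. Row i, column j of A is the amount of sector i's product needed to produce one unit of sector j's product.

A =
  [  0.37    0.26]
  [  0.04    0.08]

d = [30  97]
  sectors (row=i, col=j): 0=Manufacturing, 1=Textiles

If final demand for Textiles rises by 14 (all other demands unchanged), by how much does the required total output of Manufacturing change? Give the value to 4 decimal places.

6.3949

Form M = I − A:
  [  0.63   -0.26]
  [ -0.04    0.92]
Leontief inverse L = M⁻¹:
  [  1.6163    0.4568]
  [  0.0703    1.1068]
Total output x = L · d:
  x_0 = 1.6163·30 + 0.4568·97 = 92.7969
  x_1 = 0.0703·30 + 1.1068·97 = 109.4694
Δx_0 = L[0,1] · Δd_1 = 0.4568 · 14 = 6.3949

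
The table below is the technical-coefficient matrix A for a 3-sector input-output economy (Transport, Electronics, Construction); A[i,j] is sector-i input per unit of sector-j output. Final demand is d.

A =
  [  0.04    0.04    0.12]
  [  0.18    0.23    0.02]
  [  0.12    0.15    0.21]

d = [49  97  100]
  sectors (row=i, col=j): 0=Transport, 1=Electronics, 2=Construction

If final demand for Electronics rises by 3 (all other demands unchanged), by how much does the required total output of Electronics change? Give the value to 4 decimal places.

3.9788

Form M = I − A:
  [  0.96   -0.04   -0.12]
  [ -0.18    0.77   -0.02]
  [ -0.12   -0.15    0.79]
Leontief inverse L = M⁻¹:
  [  1.0790    0.0884    0.1661]
  [  0.2578    1.3263    0.0727]
  [  0.2128    0.2653    1.3049]
Total output x = L · d:
  x_0 = 1.0790·49 + 0.0884·97 + 0.1661·100 = 78.0620
  x_1 = 0.2578·49 + 1.3263·97 + 0.0727·100 = 148.5507
  x_2 = 0.2128·49 + 0.2653·97 + 1.3049·100 = 166.6456
Δx_1 = L[1,1] · Δd_1 = 1.3263 · 3 = 3.9788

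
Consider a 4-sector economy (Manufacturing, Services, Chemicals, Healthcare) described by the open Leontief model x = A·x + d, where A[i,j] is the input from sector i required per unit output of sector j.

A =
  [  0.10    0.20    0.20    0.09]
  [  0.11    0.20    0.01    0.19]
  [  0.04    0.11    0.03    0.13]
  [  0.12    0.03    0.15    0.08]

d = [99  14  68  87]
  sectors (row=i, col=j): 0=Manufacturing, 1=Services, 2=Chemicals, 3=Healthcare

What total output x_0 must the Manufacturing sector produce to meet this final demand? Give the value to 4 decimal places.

162.7083

Form M = I − A:
  [  0.90   -0.20   -0.20   -0.09]
  [ -0.11    0.80   -0.01   -0.19]
  [ -0.04   -0.11    0.97   -0.13]
  [ -0.12   -0.03   -0.15    0.92]
Leontief inverse L = M⁻¹:
  [  1.1968    0.3471    0.2858    0.2291]
  [  0.2082    1.3280    0.1045    0.3094]
  [  0.0969    0.1807    1.0837    0.1999]
  [  0.1787    0.1180    0.2174    1.1595]
Total output x = L · d:
  x_0 = 1.1968·99 + 0.3471·14 + 0.2858·68 + 0.2291·87 = 162.7083
  x_1 = 0.2082·99 + 1.3280·14 + 0.1045·68 + 0.3094·87 = 73.2259
  x_2 = 0.0969·99 + 0.1807·14 + 1.0837·68 + 0.1999·87 = 103.2099
  x_3 = 0.1787·99 + 0.1180·14 + 0.2174·68 + 1.1595·87 = 135.0035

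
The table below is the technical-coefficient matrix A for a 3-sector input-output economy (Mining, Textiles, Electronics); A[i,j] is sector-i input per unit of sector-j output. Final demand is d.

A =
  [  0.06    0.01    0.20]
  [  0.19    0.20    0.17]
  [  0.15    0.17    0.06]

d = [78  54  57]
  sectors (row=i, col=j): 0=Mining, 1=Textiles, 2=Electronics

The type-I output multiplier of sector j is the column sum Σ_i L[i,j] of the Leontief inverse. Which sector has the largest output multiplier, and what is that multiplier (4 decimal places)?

Form M = I − A:
  [  0.94   -0.01   -0.20]
  [ -0.19    0.80   -0.17]
  [ -0.15   -0.17    0.94]
Leontief inverse L = M⁻¹:
  [  1.1173    0.0671    0.2498]
  [  0.3154    1.3189    0.3056]
  [  0.2353    0.2492    1.1590]
Total output x = L · d:
  x_0 = 1.1173·78 + 0.0671·54 + 0.2498·57 = 105.0076
  x_1 = 0.3154·78 + 1.3189·54 + 0.3056·57 = 113.2375
  x_2 = 0.2353·78 + 0.2492·54 + 1.1590·57 = 97.8740
Output multipliers (column sums of L):
  Mining: 1.6679
  Textiles: 1.6352
  Electronics: 1.7144

Electronics (1.7144)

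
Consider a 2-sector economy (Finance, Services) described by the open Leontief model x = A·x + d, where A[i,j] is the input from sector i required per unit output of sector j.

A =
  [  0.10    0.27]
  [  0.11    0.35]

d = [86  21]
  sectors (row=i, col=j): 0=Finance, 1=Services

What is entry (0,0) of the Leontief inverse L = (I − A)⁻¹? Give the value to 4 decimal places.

L[0,0] = 1.1705

Form M = I − A:
  [  0.90   -0.27]
  [ -0.11    0.65]
Leontief inverse L = M⁻¹:
  [  1.1705    0.4862]
  [  0.1981    1.6207]
Total output x = L · d:
  x_0 = 1.1705·86 + 0.4862·21 = 110.8770
  x_1 = 0.1981·86 + 1.6207·21 = 51.0715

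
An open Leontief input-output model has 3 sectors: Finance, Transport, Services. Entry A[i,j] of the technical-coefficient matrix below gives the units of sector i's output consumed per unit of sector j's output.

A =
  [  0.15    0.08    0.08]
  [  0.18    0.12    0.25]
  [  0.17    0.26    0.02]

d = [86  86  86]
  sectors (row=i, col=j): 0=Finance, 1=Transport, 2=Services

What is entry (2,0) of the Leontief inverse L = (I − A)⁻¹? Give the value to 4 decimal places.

Form M = I − A:
  [  0.85   -0.08   -0.08]
  [ -0.18    0.88   -0.25]
  [ -0.17   -0.26    0.98]
Leontief inverse L = M⁻¹:
  [  1.2371    0.1539    0.1402]
  [  0.3396    1.2712    0.3520]
  [  0.3047    0.3640    1.1381]
Total output x = L · d:
  x_0 = 1.2371·86 + 0.1539·86 + 0.1402·86 = 131.6886
  x_1 = 0.3396·86 + 1.2712·86 + 0.3520·86 = 168.8069
  x_2 = 0.3047·86 + 0.3640·86 + 1.1381·86 = 155.3846

L[2,0] = 0.3047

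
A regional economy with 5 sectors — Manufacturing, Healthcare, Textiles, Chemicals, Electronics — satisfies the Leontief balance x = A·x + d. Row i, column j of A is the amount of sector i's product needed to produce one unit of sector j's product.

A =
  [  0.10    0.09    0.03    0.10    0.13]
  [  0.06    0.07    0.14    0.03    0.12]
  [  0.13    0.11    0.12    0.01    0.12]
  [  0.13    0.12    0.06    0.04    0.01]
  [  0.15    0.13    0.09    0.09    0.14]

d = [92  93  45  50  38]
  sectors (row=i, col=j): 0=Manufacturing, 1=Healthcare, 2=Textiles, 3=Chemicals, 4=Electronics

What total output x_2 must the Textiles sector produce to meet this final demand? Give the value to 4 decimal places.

Form M = I − A:
  [  0.90   -0.09   -0.03   -0.10   -0.13]
  [ -0.06    0.93   -0.14   -0.03   -0.12]
  [ -0.13   -0.11    0.88   -0.01   -0.12]
  [ -0.13   -0.12   -0.06    0.96   -0.01]
  [ -0.15   -0.13   -0.09   -0.09    0.86]
Leontief inverse L = M⁻¹:
  [  1.1967    0.1785    0.1023    0.1521    0.2219]
  [  0.1550    1.1557    0.2163    0.0747    0.2157]
  [  0.2363    0.2066    1.2056    0.0655    0.2335]
  [  0.1991    0.1841    0.1182    1.0773    0.0848]
  [  0.2777    0.2467    0.1891    0.1574    1.2674]
Total output x = L · d:
  x_0 = 1.1967·92 + 0.1785·93 + 0.1023·45 + 0.1521·50 + 0.2219·38 = 147.3415
  x_1 = 0.1550·92 + 1.1557·93 + 0.2163·45 + 0.0747·50 + 0.2157·38 = 143.4089
  x_2 = 0.2363·92 + 0.2066·93 + 1.2056·45 + 0.0655·50 + 0.2335·38 = 107.3550
  x_3 = 0.1991·92 + 0.1841·93 + 0.1182·45 + 1.0773·50 + 0.0848·38 = 97.8491
  x_4 = 0.2777·92 + 0.2467·93 + 0.1891·45 + 0.1574·50 + 1.2674·38 = 113.0381

107.3550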